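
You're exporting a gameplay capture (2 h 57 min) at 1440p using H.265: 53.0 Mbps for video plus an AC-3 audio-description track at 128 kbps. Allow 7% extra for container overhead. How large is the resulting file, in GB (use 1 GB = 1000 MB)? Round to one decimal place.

2 h 57 min = 177 min = 10620 s
Audio: 128 kbps = 0.128 Mbps.
Total bitrate: 53.0 + 0.128 = 53.128 Mbps.
Stream data: 53.128 Mbps × 10620 s = 564219.4 Mb.
With 7% container overhead: ×1.07.
603,715 Mb ÷ 8 = 75,464 MB → 75.46 GB.

75.5 GB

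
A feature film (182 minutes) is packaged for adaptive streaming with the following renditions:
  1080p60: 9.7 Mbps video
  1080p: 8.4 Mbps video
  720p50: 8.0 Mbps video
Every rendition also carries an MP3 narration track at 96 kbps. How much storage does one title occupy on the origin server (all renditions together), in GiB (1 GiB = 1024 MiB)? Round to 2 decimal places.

33.55 GiB

182 min = 10920 s
Audio: 96 kbps = 0.096 Mbps.
Sum of rendition bitrates: (9.7+0.096) + (8.4+0.096) + (8.0+0.096) = 26.388 Mbps.
× 10920 s = 288,157 Mb = 36,020 MB = 33.55 GiB.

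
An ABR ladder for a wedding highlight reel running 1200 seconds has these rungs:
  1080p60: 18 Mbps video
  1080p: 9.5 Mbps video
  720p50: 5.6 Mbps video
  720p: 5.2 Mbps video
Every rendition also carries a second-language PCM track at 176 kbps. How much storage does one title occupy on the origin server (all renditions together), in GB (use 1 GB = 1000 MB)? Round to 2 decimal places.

Audio: 176 kbps = 0.176 Mbps.
Sum of rendition bitrates: (18+0.176) + (9.5+0.176) + (5.6+0.176) + (5.2+0.176) = 39.004 Mbps.
× 1200 s = 46,805 Mb = 5,851 MB = 5.851 GB.

5.85 GB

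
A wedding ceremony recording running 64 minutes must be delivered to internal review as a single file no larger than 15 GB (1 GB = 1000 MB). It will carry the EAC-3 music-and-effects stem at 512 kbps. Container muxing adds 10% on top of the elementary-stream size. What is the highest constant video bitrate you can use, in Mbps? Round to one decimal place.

Budget: 15 GB = 120000.0 Mb.
Stream payload after overhead: 120000.0 / 1.10 = 109090.9 Mb.
64 min = 3840 s
Total bitrate budget: 109090.9 Mb / 3840 s = 28.409 Mbps.
Audio: 512 kbps = 0.512 Mbps.
Video: 28.409 − 0.512 = 27.897 Mbps.

27.9 Mbps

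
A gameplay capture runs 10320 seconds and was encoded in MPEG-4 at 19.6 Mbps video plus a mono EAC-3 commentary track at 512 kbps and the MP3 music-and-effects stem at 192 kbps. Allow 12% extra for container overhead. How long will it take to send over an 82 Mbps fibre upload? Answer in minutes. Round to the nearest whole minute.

48 minutes

Audio total: 512 + 192 = 704 kbps = 0.704 Mbps.
Total bitrate: 20.304 Mbps.
File: 20.304 Mbps × 10320 s = 209537.3 Mb.
With 12% container overhead: ×1.12. → 234681.8 Mb.
At 82 Mbps: 234681.8 / 82 = 2862.0 s ≈ 47.7 minutes.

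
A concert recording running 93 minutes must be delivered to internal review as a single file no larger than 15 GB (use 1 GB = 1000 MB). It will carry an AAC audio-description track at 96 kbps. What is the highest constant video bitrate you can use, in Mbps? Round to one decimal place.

Budget: 15 GB = 120000.0 Mb.
93 min = 5580 s
Total bitrate budget: 120000.0 Mb / 5580 s = 21.505 Mbps.
Audio: 96 kbps = 0.096 Mbps.
Video: 21.505 − 0.096 = 21.409 Mbps.

21.4 Mbps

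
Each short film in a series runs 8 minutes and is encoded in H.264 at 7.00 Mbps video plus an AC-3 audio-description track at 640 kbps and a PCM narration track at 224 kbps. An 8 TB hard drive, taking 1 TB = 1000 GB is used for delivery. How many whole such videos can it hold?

16954

8 min = 480 s
Audio total: 640 + 224 = 864 kbps = 0.864 Mbps.
Total bitrate: 7.864 Mbps.
Per item: 7.864 Mbps × 480 s = 3,775 Mb = 471.8 MB.
Capacity: 8 TB = 64,000,000 Mb; 16954.90 items → 16954 complete.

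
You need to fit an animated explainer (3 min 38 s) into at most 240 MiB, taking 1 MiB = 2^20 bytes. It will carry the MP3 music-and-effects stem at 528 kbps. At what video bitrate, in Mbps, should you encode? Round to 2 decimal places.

Budget: 240 MiB = 2013.3 Mb.
3 min 38 s = 218 s
Total bitrate budget: 2013.3 Mb / 218 s = 9.235 Mbps.
Audio: 528 kbps = 0.528 Mbps.
Video: 9.235 − 0.528 = 8.707 Mbps.

8.71 Mbps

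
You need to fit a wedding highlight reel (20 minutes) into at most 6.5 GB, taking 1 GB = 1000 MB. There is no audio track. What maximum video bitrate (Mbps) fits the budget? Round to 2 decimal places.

Budget: 6.5 GB = 52000.0 Mb.
20 min = 1200 s
Total bitrate budget: 52000.0 Mb / 1200 s = 43.333 Mbps.

43.33 Mbps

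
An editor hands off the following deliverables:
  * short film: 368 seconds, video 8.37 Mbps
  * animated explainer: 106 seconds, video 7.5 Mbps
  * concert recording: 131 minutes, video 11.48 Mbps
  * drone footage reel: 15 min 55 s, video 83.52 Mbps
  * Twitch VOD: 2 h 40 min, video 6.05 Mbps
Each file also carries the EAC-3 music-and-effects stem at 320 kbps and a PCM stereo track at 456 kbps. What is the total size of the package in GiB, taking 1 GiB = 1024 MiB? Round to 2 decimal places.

28.71 GiB

Audio total: 320 + 456 = 776 kbps = 0.776 Mbps.
short film: 9.146 Mbps × 368 s = 3365.7 Mb
animated explainer: 8.276 Mbps × 106 s = 877.3 Mb
concert recording: 12.256 Mbps × 7860 s = 96332.2 Mb
drone footage reel: 84.296 Mbps × 955 s = 80502.7 Mb
Twitch VOD: 6.826 Mbps × 9600 s = 65529.6 Mb
Total: 246607.4 Mb = 30825.9 MB.
= 28.71 GiB.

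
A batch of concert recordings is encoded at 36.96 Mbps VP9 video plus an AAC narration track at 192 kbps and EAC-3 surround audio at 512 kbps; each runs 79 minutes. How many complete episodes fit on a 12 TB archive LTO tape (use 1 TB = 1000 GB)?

537

79 min = 4740 s
Audio total: 192 + 512 = 704 kbps = 0.704 Mbps.
Total bitrate: 37.664 Mbps.
Per item: 37.664 Mbps × 4740 s = 178,527 Mb = 22,316 MB.
Capacity: 12 TB = 96,000,000 Mb; 537.73 items → 537 complete.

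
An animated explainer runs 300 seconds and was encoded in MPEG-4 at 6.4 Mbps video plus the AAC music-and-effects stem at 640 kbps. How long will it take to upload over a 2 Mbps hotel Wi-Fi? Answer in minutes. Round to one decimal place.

17.6 minutes

Audio: 640 kbps = 0.640 Mbps.
Total bitrate: 7.040 Mbps.
File: 7.040 Mbps × 300 s = 2112.0 Mb.
At 2 Mbps: 2112.0 / 2 = 1056.0 s ≈ 17.6 minutes.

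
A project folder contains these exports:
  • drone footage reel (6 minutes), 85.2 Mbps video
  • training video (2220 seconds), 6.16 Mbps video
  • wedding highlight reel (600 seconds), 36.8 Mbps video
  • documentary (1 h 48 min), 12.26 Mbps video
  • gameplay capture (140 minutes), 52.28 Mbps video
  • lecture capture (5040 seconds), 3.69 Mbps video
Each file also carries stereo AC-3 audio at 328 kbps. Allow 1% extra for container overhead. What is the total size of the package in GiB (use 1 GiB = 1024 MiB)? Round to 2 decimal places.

71.86 GiB

Audio: 328 kbps = 0.328 Mbps.
drone footage reel: 85.528 Mbps × 360 s × 1.01 = 31098.0 Mb
training video: 6.488 Mbps × 2220 s × 1.01 = 14547.4 Mb
wedding highlight reel: 37.128 Mbps × 600 s × 1.01 = 22499.6 Mb
documentary: 12.588 Mbps × 6480 s × 1.01 = 82385.9 Mb
gameplay capture: 52.608 Mbps × 8400 s × 1.01 = 446326.3 Mb
lecture capture: 4.018 Mbps × 5040 s × 1.01 = 20453.2 Mb
Total: 617310.4 Mb = 77163.8 MB.
= 71.86 GiB.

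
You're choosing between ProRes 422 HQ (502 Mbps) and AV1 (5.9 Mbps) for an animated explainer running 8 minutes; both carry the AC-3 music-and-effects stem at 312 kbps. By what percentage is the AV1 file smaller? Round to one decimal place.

8 min = 480 s
Audio: 312 kbps = 0.312 Mbps.
ProRes 422 HQ: 502.312 Mbps × 480 s = 241109.8 Mb = 28.069 GiB.
AV1: 6.212 Mbps × 480 s = 2981.8 Mb = 0.347 GiB.
Reduction: (1 − 0.347/28.069) × 100 = 98.76%.

98.8%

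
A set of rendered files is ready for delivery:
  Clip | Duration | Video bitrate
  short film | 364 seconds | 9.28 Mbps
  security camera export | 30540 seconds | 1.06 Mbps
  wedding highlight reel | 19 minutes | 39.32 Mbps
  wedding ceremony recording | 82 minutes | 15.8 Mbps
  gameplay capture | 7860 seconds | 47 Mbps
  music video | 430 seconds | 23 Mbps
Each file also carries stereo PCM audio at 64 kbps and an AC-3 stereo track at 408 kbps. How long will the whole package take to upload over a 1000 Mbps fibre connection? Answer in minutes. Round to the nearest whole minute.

Audio total: 64 + 408 = 472 kbps = 0.472 Mbps.
short film: 9.752 Mbps × 364 s = 3549.7 Mb
security camera export: 1.532 Mbps × 30540 s = 46787.3 Mb
wedding highlight reel: 39.792 Mbps × 1140 s = 45362.9 Mb
wedding ceremony recording: 16.272 Mbps × 4920 s = 80058.2 Mb
gameplay capture: 47.472 Mbps × 7860 s = 373129.9 Mb
music video: 23.472 Mbps × 430 s = 10093.0 Mb
Total: 558981.0 Mb = 69872.6 MB.
At 1000 Mbps: 558981.0 / 1000 = 559 s ≈ 9.32 minutes.

9 minutes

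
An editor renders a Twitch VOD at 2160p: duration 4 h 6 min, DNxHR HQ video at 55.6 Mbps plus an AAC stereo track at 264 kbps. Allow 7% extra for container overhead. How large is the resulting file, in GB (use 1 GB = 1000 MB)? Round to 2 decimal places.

4 h 6 min = 246 min = 14760 s
Audio: 264 kbps = 0.264 Mbps.
Total bitrate: 55.6 + 0.264 = 55.864 Mbps.
Stream data: 55.864 Mbps × 14760 s = 824552.6 Mb.
With 7% container overhead: ×1.07.
882,271 Mb ÷ 8 = 110,284 MB → 110.3 GB.

110.28 GB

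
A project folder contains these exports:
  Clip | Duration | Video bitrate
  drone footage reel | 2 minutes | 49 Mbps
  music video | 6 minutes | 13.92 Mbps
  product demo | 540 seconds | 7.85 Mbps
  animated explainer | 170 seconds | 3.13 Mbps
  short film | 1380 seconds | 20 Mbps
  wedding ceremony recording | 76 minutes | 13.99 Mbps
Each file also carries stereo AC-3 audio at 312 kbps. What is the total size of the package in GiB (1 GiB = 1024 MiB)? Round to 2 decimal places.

Audio: 312 kbps = 0.312 Mbps.
drone footage reel: 49.312 Mbps × 120 s = 5917.4 Mb
music video: 14.232 Mbps × 360 s = 5123.5 Mb
product demo: 8.162 Mbps × 540 s = 4407.5 Mb
animated explainer: 3.442 Mbps × 170 s = 585.1 Mb
short film: 20.312 Mbps × 1380 s = 28030.6 Mb
wedding ceremony recording: 14.302 Mbps × 4560 s = 65217.1 Mb
Total: 109281.3 Mb = 13660.2 MB.
= 12.72 GiB.

12.72 GiB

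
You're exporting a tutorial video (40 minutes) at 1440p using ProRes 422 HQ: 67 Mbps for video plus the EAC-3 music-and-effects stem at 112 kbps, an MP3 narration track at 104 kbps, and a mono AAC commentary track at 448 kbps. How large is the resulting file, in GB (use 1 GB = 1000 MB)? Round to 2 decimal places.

40 min = 2400 s
Audio total: 112 + 104 + 448 = 664 kbps = 0.664 Mbps.
Total bitrate: 67 + 0.664 = 67.664 Mbps.
Stream data: 67.664 Mbps × 2400 s = 162393.6 Mb.
162,394 Mb ÷ 8 = 20,299 MB → 20.30 GB.

20.30 GB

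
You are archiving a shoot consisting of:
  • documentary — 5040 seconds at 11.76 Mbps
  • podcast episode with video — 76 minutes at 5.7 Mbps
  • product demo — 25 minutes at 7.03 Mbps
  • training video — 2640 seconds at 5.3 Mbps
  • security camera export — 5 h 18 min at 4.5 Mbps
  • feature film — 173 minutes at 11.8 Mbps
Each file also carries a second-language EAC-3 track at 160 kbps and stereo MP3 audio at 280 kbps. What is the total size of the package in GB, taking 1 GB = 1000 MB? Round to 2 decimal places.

42.14 GB

Audio total: 160 + 280 = 440 kbps = 0.440 Mbps.
documentary: 12.200 Mbps × 5040 s = 61488.0 Mb
podcast episode with video: 6.140 Mbps × 4560 s = 27998.4 Mb
product demo: 7.470 Mbps × 1500 s = 11205.0 Mb
training video: 5.740 Mbps × 2640 s = 15153.6 Mb
security camera export: 4.940 Mbps × 19080 s = 94255.2 Mb
feature film: 12.240 Mbps × 10380 s = 127051.2 Mb
Total: 337151.4 Mb = 42143.9 MB.
= 42.14 GB.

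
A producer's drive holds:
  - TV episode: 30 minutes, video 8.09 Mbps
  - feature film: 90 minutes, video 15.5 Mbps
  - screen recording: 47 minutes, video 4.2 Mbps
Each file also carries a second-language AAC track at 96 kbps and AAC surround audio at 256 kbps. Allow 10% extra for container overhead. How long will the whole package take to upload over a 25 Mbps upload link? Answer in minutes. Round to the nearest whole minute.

Audio total: 96 + 256 = 352 kbps = 0.352 Mbps.
TV episode: 8.442 Mbps × 1800 s × 1.10 = 16715.2 Mb
feature film: 15.852 Mbps × 5400 s × 1.10 = 94160.9 Mb
screen recording: 4.552 Mbps × 2820 s × 1.10 = 14120.3 Mb
Total: 124996.3 Mb = 15624.5 MB.
At 25 Mbps: 124996.3 / 25 = 5000 s ≈ 83.3 minutes.

83 minutes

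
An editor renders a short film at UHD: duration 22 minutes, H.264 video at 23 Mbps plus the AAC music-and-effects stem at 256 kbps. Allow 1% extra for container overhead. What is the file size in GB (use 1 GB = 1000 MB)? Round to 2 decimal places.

3.88 GB

22 min = 1320 s
Audio: 256 kbps = 0.256 Mbps.
Total bitrate: 23 + 0.256 = 23.256 Mbps.
Stream data: 23.256 Mbps × 1320 s = 30697.9 Mb.
With 1% container overhead: ×1.01.
31,005 Mb ÷ 8 = 3,876 MB → 3.876 GB.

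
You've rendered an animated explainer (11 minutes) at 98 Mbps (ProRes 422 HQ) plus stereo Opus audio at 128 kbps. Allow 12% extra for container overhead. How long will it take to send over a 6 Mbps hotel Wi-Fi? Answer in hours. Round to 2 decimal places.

3.36 hours

11 min = 660 s
Audio: 128 kbps = 0.128 Mbps.
Total bitrate: 98.128 Mbps.
File: 98.128 Mbps × 660 s = 64764.5 Mb.
With 12% container overhead: ×1.12. → 72536.2 Mb.
At 6 Mbps: 72536.2 / 6 = 12089.4 s ≈ 3.36 hours.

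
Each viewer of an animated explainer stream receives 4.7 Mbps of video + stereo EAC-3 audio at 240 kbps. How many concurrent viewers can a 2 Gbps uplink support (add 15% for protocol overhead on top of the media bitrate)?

352

Audio: 240 kbps = 0.240 Mbps.
Per-viewer media rate: 4.940 Mbps.
On the wire with 15% overhead: 5.681 Mbps.
2 Gbps = 2,000 Mbps; 2,000 / 5.681 = 352.05 → 352 viewers.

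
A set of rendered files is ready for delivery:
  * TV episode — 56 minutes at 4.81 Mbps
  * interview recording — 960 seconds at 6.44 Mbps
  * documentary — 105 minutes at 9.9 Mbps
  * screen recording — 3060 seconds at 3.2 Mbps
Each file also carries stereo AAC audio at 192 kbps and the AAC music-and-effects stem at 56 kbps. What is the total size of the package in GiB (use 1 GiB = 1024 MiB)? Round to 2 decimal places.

Audio total: 192 + 56 = 248 kbps = 0.248 Mbps.
TV episode: 5.058 Mbps × 3360 s = 16994.9 Mb
interview recording: 6.688 Mbps × 960 s = 6420.5 Mb
documentary: 10.148 Mbps × 6300 s = 63932.4 Mb
screen recording: 3.448 Mbps × 3060 s = 10550.9 Mb
Total: 97898.6 Mb = 12237.3 MB.
= 11.40 GiB.

11.40 GiB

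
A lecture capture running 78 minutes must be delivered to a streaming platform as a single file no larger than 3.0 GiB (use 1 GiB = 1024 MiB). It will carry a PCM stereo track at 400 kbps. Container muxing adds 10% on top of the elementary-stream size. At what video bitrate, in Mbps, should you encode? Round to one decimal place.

4.6 Mbps

Budget: 3.0 GiB = 25769.8 Mb.
Stream payload after overhead: 25769.8 / 1.10 = 23427.1 Mb.
78 min = 4680 s
Total bitrate budget: 23427.1 Mb / 4680 s = 5.006 Mbps.
Audio: 400 kbps = 0.400 Mbps.
Video: 5.006 − 0.400 = 4.606 Mbps.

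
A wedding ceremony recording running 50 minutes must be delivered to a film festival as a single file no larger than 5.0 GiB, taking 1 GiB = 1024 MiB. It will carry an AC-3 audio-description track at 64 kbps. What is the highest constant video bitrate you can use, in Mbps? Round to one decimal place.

Budget: 5.0 GiB = 42949.7 Mb.
50 min = 3000 s
Total bitrate budget: 42949.7 Mb / 3000 s = 14.317 Mbps.
Audio: 64 kbps = 0.064 Mbps.
Video: 14.317 − 0.064 = 14.253 Mbps.

14.3 Mbps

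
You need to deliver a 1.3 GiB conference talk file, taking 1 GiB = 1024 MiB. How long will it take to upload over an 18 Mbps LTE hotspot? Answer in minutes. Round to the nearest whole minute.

10 minutes

File: 1.3 GiB = 11166.9 Mb.
At 18 Mbps: 11166.9 / 18 = 620.4 s ≈ 10.3 minutes.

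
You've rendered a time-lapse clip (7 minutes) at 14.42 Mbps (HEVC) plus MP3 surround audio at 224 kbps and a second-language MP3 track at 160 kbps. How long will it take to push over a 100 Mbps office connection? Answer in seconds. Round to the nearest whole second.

62 seconds

7 min = 420 s
Audio total: 224 + 160 = 384 kbps = 0.384 Mbps.
Total bitrate: 14.804 Mbps.
File: 14.804 Mbps × 420 s = 6217.7 Mb.
At 100 Mbps: 6217.7 / 100 = 62.2 s ≈ 62.2 seconds.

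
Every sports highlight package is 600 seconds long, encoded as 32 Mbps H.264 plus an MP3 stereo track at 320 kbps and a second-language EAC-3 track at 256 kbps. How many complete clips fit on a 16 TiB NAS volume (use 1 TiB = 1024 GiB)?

7200

Audio total: 320 + 256 = 576 kbps = 0.576 Mbps.
Total bitrate: 32.576 Mbps.
Per item: 32.576 Mbps × 600 s = 19,546 Mb = 2,443 MB.
Capacity: 16 TiB = 140,737,488 Mb; 7200.47 items → 7200 complete.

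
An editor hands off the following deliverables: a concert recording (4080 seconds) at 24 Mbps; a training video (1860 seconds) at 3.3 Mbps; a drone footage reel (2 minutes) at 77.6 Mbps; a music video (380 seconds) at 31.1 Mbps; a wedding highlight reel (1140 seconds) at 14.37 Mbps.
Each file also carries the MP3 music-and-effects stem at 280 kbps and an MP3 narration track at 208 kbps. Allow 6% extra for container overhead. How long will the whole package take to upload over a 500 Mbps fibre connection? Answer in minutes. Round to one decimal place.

5.1 minutes

Audio total: 280 + 208 = 488 kbps = 0.488 Mbps.
concert recording: 24.488 Mbps × 4080 s × 1.06 = 105905.7 Mb
training video: 3.788 Mbps × 1860 s × 1.06 = 7468.4 Mb
drone footage reel: 78.088 Mbps × 120 s × 1.06 = 9932.8 Mb
music video: 31.588 Mbps × 380 s × 1.06 = 12723.6 Mb
wedding highlight reel: 14.858 Mbps × 1140 s × 1.06 = 17954.4 Mb
Total: 153985.0 Mb = 19248.1 MB.
At 500 Mbps: 153985.0 / 500 = 308 s ≈ 5.13 minutes.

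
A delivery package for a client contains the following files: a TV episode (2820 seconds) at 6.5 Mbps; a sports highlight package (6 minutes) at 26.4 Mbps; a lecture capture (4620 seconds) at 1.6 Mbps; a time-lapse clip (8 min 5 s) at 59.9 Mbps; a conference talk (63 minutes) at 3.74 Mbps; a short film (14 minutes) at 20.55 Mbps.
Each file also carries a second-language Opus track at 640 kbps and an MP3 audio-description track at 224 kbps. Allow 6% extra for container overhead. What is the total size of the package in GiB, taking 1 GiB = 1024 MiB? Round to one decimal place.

13.2 GiB

Audio total: 640 + 224 = 864 kbps = 0.864 Mbps.
TV episode: 7.364 Mbps × 2820 s × 1.06 = 22012.5 Mb
sports highlight package: 27.264 Mbps × 360 s × 1.06 = 10403.9 Mb
lecture capture: 2.464 Mbps × 4620 s × 1.06 = 12066.7 Mb
time-lapse clip: 60.764 Mbps × 485 s × 1.06 = 31238.8 Mb
conference talk: 4.604 Mbps × 3780 s × 1.06 = 18447.3 Mb
short film: 21.414 Mbps × 840 s × 1.06 = 19067.0 Mb
Total: 113236.2 Mb = 14154.5 MB.
= 13.18 GiB.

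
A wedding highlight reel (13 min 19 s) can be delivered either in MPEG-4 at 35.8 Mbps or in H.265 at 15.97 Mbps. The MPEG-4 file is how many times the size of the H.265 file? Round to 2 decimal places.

2.24

13 min 19 s = 799 s
MPEG-4: 35.800 Mbps × 799 s = 28604.2 Mb = 3.576 GB.
H.265: 15.970 Mbps × 799 s = 12760.0 Mb = 1.595 GB.
Ratio: 3.576 / 1.595 = 2.242.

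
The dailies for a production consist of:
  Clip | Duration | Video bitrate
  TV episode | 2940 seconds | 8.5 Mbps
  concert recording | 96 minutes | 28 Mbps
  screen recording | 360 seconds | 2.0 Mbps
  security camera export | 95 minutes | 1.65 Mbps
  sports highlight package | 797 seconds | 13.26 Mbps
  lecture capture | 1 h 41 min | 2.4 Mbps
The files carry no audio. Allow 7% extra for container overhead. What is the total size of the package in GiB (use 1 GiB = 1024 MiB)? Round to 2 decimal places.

TV episode: 8.500 Mbps × 2940 s × 1.07 = 26739.3 Mb
concert recording: 28.000 Mbps × 5760 s × 1.07 = 172569.6 Mb
screen recording: 2.000 Mbps × 360 s × 1.07 = 770.4 Mb
security camera export: 1.650 Mbps × 5700 s × 1.07 = 10063.4 Mb
sports highlight package: 13.260 Mbps × 797 s × 1.07 = 11308.0 Mb
lecture capture: 2.400 Mbps × 6060 s × 1.07 = 15562.1 Mb
Total: 237012.7 Mb = 29626.6 MB.
= 27.59 GiB.

27.59 GiB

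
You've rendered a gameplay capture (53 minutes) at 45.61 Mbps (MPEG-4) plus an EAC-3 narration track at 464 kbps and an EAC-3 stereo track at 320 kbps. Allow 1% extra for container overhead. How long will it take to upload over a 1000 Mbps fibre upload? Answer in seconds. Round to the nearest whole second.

53 min = 3180 s
Audio total: 464 + 320 = 784 kbps = 0.784 Mbps.
Total bitrate: 46.394 Mbps.
File: 46.394 Mbps × 3180 s = 147532.9 Mb.
With 1% container overhead: ×1.01. → 149008.2 Mb.
At 1000 Mbps: 149008.2 / 1000 = 149.0 s ≈ 149 seconds.

149 seconds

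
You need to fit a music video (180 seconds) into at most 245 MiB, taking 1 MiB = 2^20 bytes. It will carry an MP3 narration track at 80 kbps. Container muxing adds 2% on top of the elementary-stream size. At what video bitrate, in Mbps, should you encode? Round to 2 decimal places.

Budget: 245 MiB = 2055.2 Mb.
Stream payload after overhead: 2055.2 / 1.02 = 2014.9 Mb.
Total bitrate budget: 2014.9 Mb / 180 s = 11.194 Mbps.
Audio: 80 kbps = 0.080 Mbps.
Video: 11.194 − 0.080 = 11.114 Mbps.

11.11 Mbps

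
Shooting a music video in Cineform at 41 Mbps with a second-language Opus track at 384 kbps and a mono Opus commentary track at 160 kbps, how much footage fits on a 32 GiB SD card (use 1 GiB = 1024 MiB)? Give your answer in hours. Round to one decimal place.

1.8 hours

Audio total: 384 + 160 = 544 kbps = 0.544 Mbps.
Total bitrate: 41 + 0.544 = 41.544 Mbps.
Capacity: 32 GiB = 274,878 Mb.
Recording time: 274,878 / 41.544 = 6,617 s ≈ 1.84 hours.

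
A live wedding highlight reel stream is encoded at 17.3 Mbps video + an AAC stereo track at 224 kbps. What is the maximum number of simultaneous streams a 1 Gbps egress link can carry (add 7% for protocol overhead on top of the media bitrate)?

Audio: 224 kbps = 0.224 Mbps.
Per-viewer media rate: 17.524 Mbps.
On the wire with 7% overhead: 18.751 Mbps.
1 Gbps = 1,000 Mbps; 1,000 / 18.751 = 53.33 → 53 viewers.

53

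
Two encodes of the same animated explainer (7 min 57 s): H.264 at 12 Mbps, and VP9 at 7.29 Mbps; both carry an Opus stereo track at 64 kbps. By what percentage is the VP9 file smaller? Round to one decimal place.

39.0%

7 min 57 s = 477 s
Audio: 64 kbps = 0.064 Mbps.
H.264: 12.064 Mbps × 477 s = 5754.5 Mb = 0.719 GB.
VP9: 7.354 Mbps × 477 s = 3507.9 Mb = 0.438 GB.
Reduction: (1 − 0.438/0.719) × 100 = 39.04%.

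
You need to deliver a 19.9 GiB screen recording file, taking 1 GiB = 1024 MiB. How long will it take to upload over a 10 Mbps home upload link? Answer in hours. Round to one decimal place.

File: 19.9 GiB = 170939.7 Mb.
At 10 Mbps: 170939.7 / 10 = 17094.0 s ≈ 4.75 hours.

4.7 hours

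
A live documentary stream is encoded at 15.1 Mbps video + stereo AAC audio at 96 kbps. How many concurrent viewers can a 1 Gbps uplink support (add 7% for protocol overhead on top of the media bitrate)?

Audio: 96 kbps = 0.096 Mbps.
Per-viewer media rate: 15.196 Mbps.
On the wire with 7% overhead: 16.260 Mbps.
1 Gbps = 1,000 Mbps; 1,000 / 16.260 = 61.50 → 61 viewers.

61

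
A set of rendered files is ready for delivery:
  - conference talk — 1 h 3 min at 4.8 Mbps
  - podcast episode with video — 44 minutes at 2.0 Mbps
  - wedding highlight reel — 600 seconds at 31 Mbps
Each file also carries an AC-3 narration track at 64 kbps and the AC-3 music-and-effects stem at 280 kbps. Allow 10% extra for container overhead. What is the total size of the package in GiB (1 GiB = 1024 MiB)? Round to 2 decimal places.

Audio total: 64 + 280 = 344 kbps = 0.344 Mbps.
conference talk: 5.144 Mbps × 3780 s × 1.10 = 21388.8 Mb
podcast episode with video: 2.344 Mbps × 2640 s × 1.10 = 6807.0 Mb
wedding highlight reel: 31.344 Mbps × 600 s × 1.10 = 20687.0 Mb
Total: 48882.8 Mb = 6110.3 MB.
= 5.691 GiB.

5.69 GiB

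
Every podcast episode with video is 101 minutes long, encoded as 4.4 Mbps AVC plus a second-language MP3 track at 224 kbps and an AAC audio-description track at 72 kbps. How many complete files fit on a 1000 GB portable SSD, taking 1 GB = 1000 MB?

281

101 min = 6060 s
Audio total: 224 + 72 = 296 kbps = 0.296 Mbps.
Total bitrate: 4.696 Mbps.
Per item: 4.696 Mbps × 6060 s = 28,458 Mb = 3,557 MB.
Capacity: 1000 GB = 8,000,000 Mb; 281.12 items → 281 complete.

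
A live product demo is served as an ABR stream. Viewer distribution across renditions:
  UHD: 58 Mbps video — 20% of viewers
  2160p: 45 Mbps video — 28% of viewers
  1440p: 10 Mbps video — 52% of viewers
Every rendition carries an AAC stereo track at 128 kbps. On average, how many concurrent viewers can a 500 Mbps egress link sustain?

16

Audio: 128 kbps = 0.128 Mbps.
Average per-viewer bitrate: 0.20×58.128 + 0.28×45.128 + 0.52×10.128 = 29.528 Mbps.
500 Mbps = 500.0 Mbps; 500.0 / 29.528 = 16.93 → 16.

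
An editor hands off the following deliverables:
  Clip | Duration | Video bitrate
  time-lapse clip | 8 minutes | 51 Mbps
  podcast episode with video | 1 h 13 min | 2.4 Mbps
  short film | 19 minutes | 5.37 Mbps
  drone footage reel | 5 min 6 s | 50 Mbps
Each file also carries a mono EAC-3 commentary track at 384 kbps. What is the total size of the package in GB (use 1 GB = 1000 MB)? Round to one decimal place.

7.4 GB

Audio: 384 kbps = 0.384 Mbps.
time-lapse clip: 51.384 Mbps × 480 s = 24664.3 Mb
podcast episode with video: 2.784 Mbps × 4380 s = 12193.9 Mb
short film: 5.754 Mbps × 1140 s = 6559.6 Mb
drone footage reel: 50.384 Mbps × 306 s = 15417.5 Mb
Total: 58835.3 Mb = 7354.4 MB.
= 7.354 GB.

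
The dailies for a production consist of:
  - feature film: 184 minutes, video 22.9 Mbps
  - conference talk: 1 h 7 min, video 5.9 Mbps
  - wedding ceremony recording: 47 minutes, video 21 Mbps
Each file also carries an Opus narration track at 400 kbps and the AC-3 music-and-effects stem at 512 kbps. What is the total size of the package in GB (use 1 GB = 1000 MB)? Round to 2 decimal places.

Audio total: 400 + 512 = 912 kbps = 0.912 Mbps.
feature film: 23.812 Mbps × 11040 s = 262884.5 Mb
conference talk: 6.812 Mbps × 4020 s = 27384.2 Mb
wedding ceremony recording: 21.912 Mbps × 2820 s = 61791.8 Mb
Total: 352060.6 Mb = 44007.6 MB.
= 44.01 GB.

44.01 GB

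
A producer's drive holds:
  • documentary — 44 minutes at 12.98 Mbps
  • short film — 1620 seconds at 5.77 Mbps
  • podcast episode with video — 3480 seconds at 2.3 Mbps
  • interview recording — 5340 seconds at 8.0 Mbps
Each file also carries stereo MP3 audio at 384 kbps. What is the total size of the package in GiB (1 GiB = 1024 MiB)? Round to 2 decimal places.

Audio: 384 kbps = 0.384 Mbps.
documentary: 13.364 Mbps × 2640 s = 35281.0 Mb
short film: 6.154 Mbps × 1620 s = 9969.5 Mb
podcast episode with video: 2.684 Mbps × 3480 s = 9340.3 Mb
interview recording: 8.384 Mbps × 5340 s = 44770.6 Mb
Total: 99361.3 Mb = 12420.2 MB.
= 11.57 GiB.

11.57 GiB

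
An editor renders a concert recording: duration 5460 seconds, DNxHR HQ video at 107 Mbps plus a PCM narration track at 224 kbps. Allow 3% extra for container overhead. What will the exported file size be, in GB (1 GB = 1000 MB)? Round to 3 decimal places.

Audio: 224 kbps = 0.224 Mbps.
Total bitrate: 107 + 0.224 = 107.224 Mbps.
Stream data: 107.224 Mbps × 5460 s = 585443.0 Mb.
With 3% container overhead: ×1.03.
603,006 Mb ÷ 8 = 75,376 MB → 75.38 GB.

75.376 GB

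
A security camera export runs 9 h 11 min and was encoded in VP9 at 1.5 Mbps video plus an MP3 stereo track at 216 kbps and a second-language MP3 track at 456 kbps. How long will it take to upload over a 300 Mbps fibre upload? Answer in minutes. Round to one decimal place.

4.0 minutes

9 h 11 min = 551 min = 33060 s
Audio total: 216 + 456 = 672 kbps = 0.672 Mbps.
Total bitrate: 2.172 Mbps.
File: 2.172 Mbps × 33060 s = 71806.3 Mb.
At 300 Mbps: 71806.3 / 300 = 239.4 s ≈ 3.99 minutes.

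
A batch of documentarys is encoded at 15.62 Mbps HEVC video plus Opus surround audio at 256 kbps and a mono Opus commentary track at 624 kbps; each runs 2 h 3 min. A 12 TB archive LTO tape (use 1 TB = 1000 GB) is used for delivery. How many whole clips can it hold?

2 h 3 min = 123 min = 7380 s
Audio total: 256 + 624 = 880 kbps = 0.880 Mbps.
Total bitrate: 16.500 Mbps.
Per item: 16.500 Mbps × 7380 s = 121,770 Mb = 15,221 MB.
Capacity: 12 TB = 96,000,000 Mb; 788.37 items → 788 complete.

788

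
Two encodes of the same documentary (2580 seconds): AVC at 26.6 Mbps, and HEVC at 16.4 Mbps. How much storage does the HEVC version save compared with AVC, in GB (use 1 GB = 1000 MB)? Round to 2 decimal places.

AVC: 26.600 Mbps × 2580 s = 68628.0 Mb = 8.579 GB.
HEVC: 16.400 Mbps × 2580 s = 42312.0 Mb = 5.289 GB.
Saving: 8.579 − 5.289 = 3.289 GB.

3.29 GB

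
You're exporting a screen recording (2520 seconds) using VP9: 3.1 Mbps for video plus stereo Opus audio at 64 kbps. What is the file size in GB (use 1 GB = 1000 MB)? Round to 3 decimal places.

0.997 GB

Audio: 64 kbps = 0.064 Mbps.
Total bitrate: 3.1 + 0.064 = 3.164 Mbps.
Stream data: 3.164 Mbps × 2520 s = 7973.3 Mb.
7,973 Mb ÷ 8 = 996.7 MB → 0.9967 GB.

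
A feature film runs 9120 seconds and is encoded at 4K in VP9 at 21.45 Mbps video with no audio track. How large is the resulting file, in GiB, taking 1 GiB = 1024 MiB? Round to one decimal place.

Total bitrate: 21.45 Mbps.
Stream data: 21.450 Mbps × 9120 s = 195624.0 Mb.
195,624 Mb = 24,453,000,000 bytes ÷ 1,073,741,824 = 22.77 GiB.

22.8 GiB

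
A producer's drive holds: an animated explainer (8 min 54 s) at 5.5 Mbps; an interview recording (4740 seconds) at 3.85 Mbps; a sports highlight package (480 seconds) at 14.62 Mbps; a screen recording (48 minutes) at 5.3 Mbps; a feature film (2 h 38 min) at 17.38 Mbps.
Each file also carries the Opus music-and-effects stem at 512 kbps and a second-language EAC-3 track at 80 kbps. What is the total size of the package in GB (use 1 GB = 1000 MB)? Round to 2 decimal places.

Audio total: 512 + 80 = 592 kbps = 0.592 Mbps.
animated explainer: 6.092 Mbps × 534 s = 3253.1 Mb
interview recording: 4.442 Mbps × 4740 s = 21055.1 Mb
sports highlight package: 15.212 Mbps × 480 s = 7301.8 Mb
screen recording: 5.892 Mbps × 2880 s = 16969.0 Mb
feature film: 17.972 Mbps × 9480 s = 170374.6 Mb
Total: 218953.5 Mb = 27369.2 MB.
= 27.37 GB.

27.37 GB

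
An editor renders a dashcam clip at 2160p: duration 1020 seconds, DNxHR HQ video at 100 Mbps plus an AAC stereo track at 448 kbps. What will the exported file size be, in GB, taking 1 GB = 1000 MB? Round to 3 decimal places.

Audio: 448 kbps = 0.448 Mbps.
Total bitrate: 100 + 0.448 = 100.448 Mbps.
Stream data: 100.448 Mbps × 1020 s = 102457.0 Mb.
102,457 Mb ÷ 8 = 12,807 MB → 12.81 GB.

12.807 GB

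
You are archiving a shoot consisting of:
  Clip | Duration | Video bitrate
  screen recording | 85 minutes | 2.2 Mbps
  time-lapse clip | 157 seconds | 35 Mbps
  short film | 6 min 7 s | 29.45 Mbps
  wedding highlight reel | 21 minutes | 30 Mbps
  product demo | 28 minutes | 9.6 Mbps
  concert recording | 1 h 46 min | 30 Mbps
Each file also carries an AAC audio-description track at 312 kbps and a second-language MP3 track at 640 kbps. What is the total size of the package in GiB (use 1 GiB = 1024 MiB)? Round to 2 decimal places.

Audio total: 312 + 640 = 952 kbps = 0.952 Mbps.
screen recording: 3.152 Mbps × 5100 s = 16075.2 Mb
time-lapse clip: 35.952 Mbps × 157 s = 5644.5 Mb
short film: 30.402 Mbps × 367 s = 11157.5 Mb
wedding highlight reel: 30.952 Mbps × 1260 s = 38999.5 Mb
product demo: 10.552 Mbps × 1680 s = 17727.4 Mb
concert recording: 30.952 Mbps × 6360 s = 196854.7 Mb
Total: 286458.8 Mb = 35807.3 MB.
= 33.35 GiB.

33.35 GiB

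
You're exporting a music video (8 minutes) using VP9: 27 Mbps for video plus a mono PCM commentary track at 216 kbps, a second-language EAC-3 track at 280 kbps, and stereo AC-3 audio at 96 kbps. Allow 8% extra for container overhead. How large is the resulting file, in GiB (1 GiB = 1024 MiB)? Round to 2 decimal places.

8 min = 480 s
Audio total: 216 + 280 + 96 = 592 kbps = 0.592 Mbps.
Total bitrate: 27 + 0.592 = 27.592 Mbps.
Stream data: 27.592 Mbps × 480 s = 13244.2 Mb.
With 8% container overhead: ×1.08.
14,304 Mb = 1,787,961,600 bytes ÷ 1,073,741,824 = 1.665 GiB.

1.67 GiB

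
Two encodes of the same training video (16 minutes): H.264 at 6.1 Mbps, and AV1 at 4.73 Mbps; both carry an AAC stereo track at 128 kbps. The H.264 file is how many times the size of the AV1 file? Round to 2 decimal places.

16 min = 960 s
Audio: 128 kbps = 0.128 Mbps.
H.264: 6.228 Mbps × 960 s = 5978.9 Mb = 0.696 GiB.
AV1: 4.858 Mbps × 960 s = 4663.7 Mb = 0.543 GiB.
Ratio: 0.696 / 0.543 = 1.282.

1.28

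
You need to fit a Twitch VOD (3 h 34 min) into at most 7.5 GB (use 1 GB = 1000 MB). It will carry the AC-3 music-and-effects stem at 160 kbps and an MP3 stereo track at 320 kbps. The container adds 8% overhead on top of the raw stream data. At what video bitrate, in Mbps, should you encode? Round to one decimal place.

Budget: 7.5 GB = 60000.0 Mb.
Stream payload after overhead: 60000.0 / 1.08 = 55555.6 Mb.
3 h 34 min = 214 min = 12840 s
Total bitrate budget: 55555.6 Mb / 12840 s = 4.327 Mbps.
Audio total: 160 + 320 = 480 kbps = 0.480 Mbps.
Video: 4.327 − 0.480 = 3.847 Mbps.

3.8 Mbps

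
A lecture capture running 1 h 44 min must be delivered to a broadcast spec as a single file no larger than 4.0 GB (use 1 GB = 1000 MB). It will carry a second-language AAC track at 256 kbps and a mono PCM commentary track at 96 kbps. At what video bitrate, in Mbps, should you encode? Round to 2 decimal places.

Budget: 4.0 GB = 32000.0 Mb.
1 h 44 min = 104 min = 6240 s
Total bitrate budget: 32000.0 Mb / 6240 s = 5.128 Mbps.
Audio total: 256 + 96 = 352 kbps = 0.352 Mbps.
Video: 5.128 − 0.352 = 4.776 Mbps.

4.78 Mbps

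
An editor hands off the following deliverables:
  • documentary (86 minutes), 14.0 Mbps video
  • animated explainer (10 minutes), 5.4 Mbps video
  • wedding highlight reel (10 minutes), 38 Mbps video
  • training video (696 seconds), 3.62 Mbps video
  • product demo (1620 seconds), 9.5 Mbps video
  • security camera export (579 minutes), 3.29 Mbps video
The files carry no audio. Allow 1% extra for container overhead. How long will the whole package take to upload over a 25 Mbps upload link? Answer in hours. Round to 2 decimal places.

2.59 hours

documentary: 14.000 Mbps × 5160 s × 1.01 = 72962.4 Mb
animated explainer: 5.400 Mbps × 600 s × 1.01 = 3272.4 Mb
wedding highlight reel: 38.000 Mbps × 600 s × 1.01 = 23028.0 Mb
training video: 3.620 Mbps × 696 s × 1.01 = 2544.7 Mb
product demo: 9.500 Mbps × 1620 s × 1.01 = 15543.9 Mb
security camera export: 3.290 Mbps × 34740 s × 1.01 = 115437.5 Mb
Total: 232789.0 Mb = 29098.6 MB.
At 25 Mbps: 232789.0 / 25 = 9312 s ≈ 2.59 hours.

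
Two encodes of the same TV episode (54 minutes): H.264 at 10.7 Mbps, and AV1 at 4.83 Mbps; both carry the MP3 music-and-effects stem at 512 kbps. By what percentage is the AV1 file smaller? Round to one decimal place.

54 min = 3240 s
Audio: 512 kbps = 0.512 Mbps.
H.264: 11.212 Mbps × 3240 s = 36326.9 Mb = 4.541 GB.
AV1: 5.342 Mbps × 3240 s = 17308.1 Mb = 2.164 GB.
Reduction: (1 − 2.164/4.541) × 100 = 52.35%.

52.4%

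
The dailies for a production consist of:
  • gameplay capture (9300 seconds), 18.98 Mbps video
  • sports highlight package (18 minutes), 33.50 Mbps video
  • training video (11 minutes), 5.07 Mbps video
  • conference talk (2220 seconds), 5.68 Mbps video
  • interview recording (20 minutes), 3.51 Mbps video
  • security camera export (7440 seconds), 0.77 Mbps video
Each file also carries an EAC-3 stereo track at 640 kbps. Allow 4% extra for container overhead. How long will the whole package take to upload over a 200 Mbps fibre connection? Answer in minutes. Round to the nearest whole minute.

22 minutes

Audio: 640 kbps = 0.640 Mbps.
gameplay capture: 19.620 Mbps × 9300 s × 1.04 = 189764.6 Mb
sports highlight package: 34.140 Mbps × 1080 s × 1.04 = 38346.0 Mb
training video: 5.710 Mbps × 660 s × 1.04 = 3919.3 Mb
conference talk: 6.320 Mbps × 2220 s × 1.04 = 14591.6 Mb
interview recording: 4.150 Mbps × 1200 s × 1.04 = 5179.2 Mb
security camera export: 1.410 Mbps × 7440 s × 1.04 = 10910.0 Mb
Total: 262710.9 Mb = 32838.9 MB.
At 200 Mbps: 262710.9 / 200 = 1314 s ≈ 21.9 minutes.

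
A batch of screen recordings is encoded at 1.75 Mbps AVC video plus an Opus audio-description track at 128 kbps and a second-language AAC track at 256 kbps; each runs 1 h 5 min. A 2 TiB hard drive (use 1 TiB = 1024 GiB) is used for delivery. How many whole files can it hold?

2113

1 h 5 min = 65 min = 3900 s
Audio total: 128 + 256 = 384 kbps = 0.384 Mbps.
Total bitrate: 2.134 Mbps.
Per item: 2.134 Mbps × 3900 s = 8,323 Mb = 1,040 MB.
Capacity: 2 TiB = 17,592,186 Mb; 2113.78 items → 2113 complete.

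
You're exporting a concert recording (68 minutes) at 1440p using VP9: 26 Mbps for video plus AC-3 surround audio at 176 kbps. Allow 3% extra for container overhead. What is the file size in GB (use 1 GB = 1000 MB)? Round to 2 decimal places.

13.75 GB

68 min = 4080 s
Audio: 176 kbps = 0.176 Mbps.
Total bitrate: 26 + 0.176 = 26.176 Mbps.
Stream data: 26.176 Mbps × 4080 s = 106798.1 Mb.
With 3% container overhead: ×1.03.
110,002 Mb ÷ 8 = 13,750 MB → 13.75 GB.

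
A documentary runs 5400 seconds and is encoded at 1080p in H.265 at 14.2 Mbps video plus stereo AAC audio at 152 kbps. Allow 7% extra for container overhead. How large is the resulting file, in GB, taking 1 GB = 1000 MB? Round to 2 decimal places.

Audio: 152 kbps = 0.152 Mbps.
Total bitrate: 14.2 + 0.152 = 14.352 Mbps.
Stream data: 14.352 Mbps × 5400 s = 77500.8 Mb.
With 7% container overhead: ×1.07.
82,926 Mb ÷ 8 = 10,366 MB → 10.37 GB.

10.37 GB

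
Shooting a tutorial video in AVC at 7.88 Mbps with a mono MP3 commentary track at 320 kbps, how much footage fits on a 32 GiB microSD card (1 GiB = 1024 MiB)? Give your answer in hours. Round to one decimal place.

9.3 hours

Audio: 320 kbps = 0.320 Mbps.
Total bitrate: 7.88 + 0.320 = 8.200 Mbps.
Capacity: 32 GiB = 274,878 Mb.
Recording time: 274,878 / 8.200 = 33,522 s ≈ 9.31 hours.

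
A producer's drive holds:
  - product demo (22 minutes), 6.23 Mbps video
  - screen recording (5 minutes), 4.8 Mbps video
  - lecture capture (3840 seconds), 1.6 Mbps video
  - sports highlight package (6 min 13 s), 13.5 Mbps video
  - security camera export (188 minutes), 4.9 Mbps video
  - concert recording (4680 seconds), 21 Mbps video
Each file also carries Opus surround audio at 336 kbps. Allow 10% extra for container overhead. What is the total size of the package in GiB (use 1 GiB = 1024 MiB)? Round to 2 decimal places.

23.27 GiB

Audio: 336 kbps = 0.336 Mbps.
product demo: 6.566 Mbps × 1320 s × 1.10 = 9533.8 Mb
screen recording: 5.136 Mbps × 300 s × 1.10 = 1694.9 Mb
lecture capture: 1.936 Mbps × 3840 s × 1.10 = 8177.7 Mb
sports highlight package: 13.836 Mbps × 373 s × 1.10 = 5676.9 Mb
security camera export: 5.236 Mbps × 11280 s × 1.10 = 64968.3 Mb
concert recording: 21.336 Mbps × 4680 s × 1.10 = 109837.7 Mb
Total: 199889.3 Mb = 24986.2 MB.
= 23.27 GiB.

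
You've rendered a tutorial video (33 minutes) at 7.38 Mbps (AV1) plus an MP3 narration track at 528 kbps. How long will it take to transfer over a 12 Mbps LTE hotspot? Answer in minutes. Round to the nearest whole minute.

33 min = 1980 s
Audio: 528 kbps = 0.528 Mbps.
Total bitrate: 7.908 Mbps.
File: 7.908 Mbps × 1980 s = 15657.8 Mb.
At 12 Mbps: 15657.8 / 12 = 1304.8 s ≈ 21.7 minutes.

22 minutes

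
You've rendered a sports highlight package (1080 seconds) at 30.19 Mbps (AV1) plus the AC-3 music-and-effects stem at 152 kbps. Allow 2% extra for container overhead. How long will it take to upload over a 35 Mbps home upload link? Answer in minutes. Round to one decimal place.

15.9 minutes

Audio: 152 kbps = 0.152 Mbps.
Total bitrate: 30.342 Mbps.
File: 30.342 Mbps × 1080 s = 32769.4 Mb.
With 2% container overhead: ×1.02. → 33424.7 Mb.
At 35 Mbps: 33424.7 / 35 = 955.0 s ≈ 15.9 minutes.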